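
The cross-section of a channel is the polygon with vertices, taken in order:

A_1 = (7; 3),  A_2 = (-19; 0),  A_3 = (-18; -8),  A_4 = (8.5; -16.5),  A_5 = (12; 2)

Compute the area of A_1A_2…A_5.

Apply the shoelace formula: 2A = Σ (x_i·y_{i+1} − x_{i+1}·y_i), indices taken mod 5.
Cross-terms: 57, 152, 365, 215, 22  ⇒  Σ = 811
Area = |Σ|/2 = 405.5.

405.5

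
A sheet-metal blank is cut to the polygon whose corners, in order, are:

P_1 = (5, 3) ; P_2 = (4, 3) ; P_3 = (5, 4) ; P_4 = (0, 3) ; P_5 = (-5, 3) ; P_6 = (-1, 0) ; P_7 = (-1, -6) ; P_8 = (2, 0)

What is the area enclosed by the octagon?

30.5

P_1→P_2: (5)(3) − (4)(3) = 3
P_2→P_3: (4)(4) − (5)(3) = 1
P_3→P_4: (5)(3) − (0)(4) = 15
P_4→P_5: (0)(3) − (-5)(3) = 15
P_5→P_6: (-5)(0) − (-1)(3) = 3
P_6→P_7: (-1)(-6) − (-1)(0) = 6
P_7→P_8: (-1)(0) − (2)(-6) = 12
P_8→P_1: (2)(3) − (5)(0) = 6
Σ = 61
Area = |Σ|/2 = 30.5.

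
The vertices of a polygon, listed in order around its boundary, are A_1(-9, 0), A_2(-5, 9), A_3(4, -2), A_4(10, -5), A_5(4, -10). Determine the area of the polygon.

A_1→A_2: (-9)(9) − (-5)(0) = -81
A_2→A_3: (-5)(-2) − (4)(9) = -26
A_3→A_4: (4)(-5) − (10)(-2) = 0
A_4→A_5: (10)(-10) − (4)(-5) = -80
A_5→A_1: (4)(0) − (-9)(-10) = -90
Σ = -277
Area = |Σ|/2 = 138.5.

138.5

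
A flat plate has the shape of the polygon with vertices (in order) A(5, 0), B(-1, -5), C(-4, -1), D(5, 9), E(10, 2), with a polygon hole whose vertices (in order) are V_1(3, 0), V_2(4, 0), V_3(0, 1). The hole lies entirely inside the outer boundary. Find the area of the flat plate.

82

Outer boundary:
Apply Gauss's area formula: 2A = Σ (x_i·y_{i+1} − x_{i+1}·y_i), indices taken mod 5.
Σ = (-25) + (-19) + (-31) + (-80) + (-10) = -165
Area = |Σ|/2 = 82.5.
Hole:
Σ = (0) + (4) + (-3) = 1
Area = |Σ|/2 = 0.5.
Net area = 82.5 − 0.5 = 82.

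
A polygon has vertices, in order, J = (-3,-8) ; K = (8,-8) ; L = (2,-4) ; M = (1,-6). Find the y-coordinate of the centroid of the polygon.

Apply Gauss's area formula. First the cross-terms c_i = x_i·y_{i+1} − x_{i+1}·y_i:
  88, -16, -8, -26  ⇒  2A = 38, A = 19.
Then Σ (y_i + y_{i+1})·c_i = -772, so ȳ = -772 / (6·19) = -386/57.

-386/57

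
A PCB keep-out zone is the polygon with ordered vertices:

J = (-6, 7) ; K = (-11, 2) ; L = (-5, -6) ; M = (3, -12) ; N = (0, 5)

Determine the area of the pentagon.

Apply the shoelace formula: 2A = Σ (x_i·y_{i+1} − x_{i+1}·y_i), indices taken mod 5.
J→K: (-6)(2) − (-11)(7) = 65
K→L: (-11)(-6) − (-5)(2) = 76
L→M: (-5)(-12) − (3)(-6) = 78
M→N: (3)(5) − (0)(-12) = 15
N→J: (0)(7) − (-6)(5) = 30
Σ = 264
Area = |Σ|/2 = 132.

132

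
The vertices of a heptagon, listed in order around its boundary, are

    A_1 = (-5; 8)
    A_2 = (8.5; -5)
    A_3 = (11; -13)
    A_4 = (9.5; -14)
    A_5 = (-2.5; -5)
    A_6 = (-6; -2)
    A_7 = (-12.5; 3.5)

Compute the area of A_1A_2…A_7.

182.5

Cross-terms: -43, -55.5, -30.5, -82.5, -25, -46, -82.5  ⇒  Σ = -365
Area = |Σ|/2 = 182.5.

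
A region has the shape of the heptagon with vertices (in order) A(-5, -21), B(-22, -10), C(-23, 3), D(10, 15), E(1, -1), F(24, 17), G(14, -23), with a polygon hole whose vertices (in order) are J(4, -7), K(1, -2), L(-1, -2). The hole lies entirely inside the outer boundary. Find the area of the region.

1128

Outer boundary:
Apply the surveyor's formula: 2A = Σ (x_i·y_{i+1} − x_{i+1}·y_i), indices taken mod 7.
Cross-terms: -412, -296, -375, -25, 41, -790, -409  ⇒  Σ = -2266
Area = |Σ|/2 = 1133.
Hole:
Σ = (-1) + (-4) + (15) = 10
Area = |Σ|/2 = 5.
Net area = 1133 − 5 = 1128.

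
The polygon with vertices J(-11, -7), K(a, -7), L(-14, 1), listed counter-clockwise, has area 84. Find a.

Write out the shoelace sum; only the two edges meeting at K involve a:
2·Area = [((-11)·(-7) − a·(-7)) + (a·1 − (-14)·(-7))] + 109
       = 8·a + 88 = 168
⇒ a = 10.

10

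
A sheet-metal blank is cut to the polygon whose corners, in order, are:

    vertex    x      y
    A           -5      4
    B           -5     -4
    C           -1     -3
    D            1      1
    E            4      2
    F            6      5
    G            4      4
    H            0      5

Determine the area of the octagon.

54

Apply the shoelace formula: 2A = Σ (x_i·y_{i+1} − x_{i+1}·y_i), indices taken mod 8.
Σ = (40) + (11) + (2) + (-2) + (8) + (4) + (20) + (25) = 108
Area = |Σ|/2 = 54.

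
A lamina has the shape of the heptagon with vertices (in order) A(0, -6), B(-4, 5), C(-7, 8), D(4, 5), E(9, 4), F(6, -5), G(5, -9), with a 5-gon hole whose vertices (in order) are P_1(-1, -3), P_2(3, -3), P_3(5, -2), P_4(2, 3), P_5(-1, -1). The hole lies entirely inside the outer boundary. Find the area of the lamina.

101

Outer boundary:
A→B: (0)(5) − (-4)(-6) = -24
B→C: (-4)(8) − (-7)(5) = 3
C→D: (-7)(5) − (4)(8) = -67
D→E: (4)(4) − (9)(5) = -29
E→F: (9)(-5) − (6)(4) = -69
F→G: (6)(-9) − (5)(-5) = -29
G→A: (5)(-6) − (0)(-9) = -30
Σ = -245
Area = |Σ|/2 = 122.5.
Hole:
Apply the surveyor's formula: 2A = Σ (x_i·y_{i+1} − x_{i+1}·y_i), indices taken mod 5.
P_1→P_2: (-1)(-3) − (3)(-3) = 12
P_2→P_3: (3)(-2) − (5)(-3) = 9
P_3→P_4: (5)(3) − (2)(-2) = 19
P_4→P_5: (2)(-1) − (-1)(3) = 1
P_5→P_1: (-1)(-3) − (-1)(-1) = 2
Σ = 43
Area = |Σ|/2 = 21.5.
Net area = 122.5 − 21.5 = 101.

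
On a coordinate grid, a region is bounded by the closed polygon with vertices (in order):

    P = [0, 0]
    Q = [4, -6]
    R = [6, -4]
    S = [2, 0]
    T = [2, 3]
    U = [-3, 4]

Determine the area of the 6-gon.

25.5

Apply the shoelace (surveyor's) formula: 2A = Σ (x_i·y_{i+1} − x_{i+1}·y_i), indices taken mod 6.
Σ = (0) + (20) + (8) + (6) + (17) + (0) = 51
Area = |Σ|/2 = 25.5.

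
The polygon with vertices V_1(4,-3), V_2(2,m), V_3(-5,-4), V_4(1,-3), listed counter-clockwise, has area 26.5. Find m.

The doubled signed area Σ (x_i y_{i+1} − x_{i+1} y_i) is linear in m.
With m=0 it equals 26; the coefficient of m is 9 (from the two edges through V_2).
So 9·m + 26 = 2·26.5 = 53 ⇒ m = 3.

3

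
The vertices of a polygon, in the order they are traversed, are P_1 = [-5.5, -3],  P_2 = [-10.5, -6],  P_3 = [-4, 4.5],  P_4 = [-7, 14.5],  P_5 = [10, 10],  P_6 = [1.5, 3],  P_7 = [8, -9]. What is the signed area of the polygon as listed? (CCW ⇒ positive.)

Apply Gauss's area formula: 2A = Σ (x_i·y_{i+1} − x_{i+1}·y_i), indices taken mod 7.
Cross-terms: 1.5, -71.25, -26.5, -215, 15, -37.5, -73.5  ⇒  Σ = -407.25
Signed area = Σ/2 = -203.625 (negative ⇒ clockwise traversal).

-203.625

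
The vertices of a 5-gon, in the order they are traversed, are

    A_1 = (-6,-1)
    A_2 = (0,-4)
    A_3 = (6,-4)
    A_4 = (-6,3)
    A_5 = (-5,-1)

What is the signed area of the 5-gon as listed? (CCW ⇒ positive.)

Cross-terms: 24, 24, -6, 21, -1  ⇒  Σ = 62
Signed area = Σ/2 = 31 (positive ⇒ counter-clockwise traversal).

31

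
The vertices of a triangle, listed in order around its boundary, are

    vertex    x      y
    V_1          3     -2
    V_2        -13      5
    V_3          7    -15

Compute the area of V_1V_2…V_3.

Apply Gauss's area formula: 2A = Σ (x_i·y_{i+1} − x_{i+1}·y_i), indices taken mod 3.
Cross-terms: -11, 160, 31  ⇒  Σ = 180
Area = |Σ|/2 = 90.

90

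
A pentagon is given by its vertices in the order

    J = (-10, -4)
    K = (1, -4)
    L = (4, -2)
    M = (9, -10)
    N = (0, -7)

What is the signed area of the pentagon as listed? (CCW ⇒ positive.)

-48.5

Apply the shoelace formula: 2A = Σ (x_i·y_{i+1} − x_{i+1}·y_i), indices taken mod 5.
J→K: (-10)(-4) − (1)(-4) = 44
K→L: (1)(-2) − (4)(-4) = 14
L→M: (4)(-10) − (9)(-2) = -22
M→N: (9)(-7) − (0)(-10) = -63
N→J: (0)(-4) − (-10)(-7) = -70
Σ = -97
Signed area = Σ/2 = -48.5 (negative ⇒ clockwise traversal).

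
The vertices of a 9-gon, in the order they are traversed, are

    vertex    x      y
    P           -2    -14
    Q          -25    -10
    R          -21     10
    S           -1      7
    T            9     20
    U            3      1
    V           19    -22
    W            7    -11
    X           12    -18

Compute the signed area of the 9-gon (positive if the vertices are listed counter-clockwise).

-699.5

Apply the shoelace (surveyor's) formula: 2A = Σ (x_i·y_{i+1} − x_{i+1}·y_i), indices taken mod 9.
Cross-terms: -330, -460, -137, -83, -51, -85, -55, 6, -204  ⇒  Σ = -1399
Signed area = Σ/2 = -699.5 (negative ⇒ clockwise traversal).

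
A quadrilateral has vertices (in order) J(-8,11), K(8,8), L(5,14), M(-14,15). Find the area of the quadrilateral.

78.5

Cross-terms: -152, 72, 271, -34  ⇒  Σ = 157
Area = |Σ|/2 = 78.5.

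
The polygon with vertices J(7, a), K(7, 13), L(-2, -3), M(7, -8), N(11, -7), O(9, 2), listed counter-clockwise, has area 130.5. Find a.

Write out the shoelace sum; only the two edges meeting at J involve a:
2·Area = [(9·a − 7·2) + (7·13 − 7·a)] + 166
       = 2·a + 243 = 261
⇒ a = 9.

9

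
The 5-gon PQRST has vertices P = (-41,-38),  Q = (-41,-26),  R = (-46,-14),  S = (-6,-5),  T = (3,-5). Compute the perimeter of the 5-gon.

130

|PQ| = √((0)² + (12)²) = √144 = 12
|QR| = √((-5)² + (12)²) = √169 = 13
|RS| = √((40)² + (9)²) = √1681 = 41
|ST| = √((9)² + (0)²) = √81 = 9
|TP| = √((-44)² + (-33)²) = √3025 = 55
Perimeter = 12 + 13 + 41 + 9 + 55 = 130.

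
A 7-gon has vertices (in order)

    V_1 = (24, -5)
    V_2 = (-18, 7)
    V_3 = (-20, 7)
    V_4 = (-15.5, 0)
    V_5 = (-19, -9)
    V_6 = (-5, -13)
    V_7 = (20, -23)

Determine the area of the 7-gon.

Cross-terms: 78, 14, 108.5, 139.5, 202, 375, 452  ⇒  Σ = 1369
Area = |Σ|/2 = 684.5.

684.5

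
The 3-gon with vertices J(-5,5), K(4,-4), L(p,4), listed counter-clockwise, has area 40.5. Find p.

The doubled signed area Σ (x_i y_{i+1} − x_{i+1} y_i) is linear in p.
With p=0 it equals 36; the coefficient of p is 9 (from the two edges through L).
So 9·p + 36 = 2·40.5 = 81 ⇒ p = 5.

5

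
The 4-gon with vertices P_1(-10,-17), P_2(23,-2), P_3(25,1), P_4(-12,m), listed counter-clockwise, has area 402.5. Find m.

The doubled signed area Σ (x_i y_{i+1} − x_{i+1} y_i) is linear in m.
With m=0 it equals 700; the coefficient of m is 35 (from the two edges through P_4).
So 35·m + 700 = 2·402.5 = 805 ⇒ m = 3.

3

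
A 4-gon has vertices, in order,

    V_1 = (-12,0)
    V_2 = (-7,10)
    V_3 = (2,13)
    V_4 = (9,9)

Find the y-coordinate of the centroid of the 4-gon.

Apply the shoelace formula. First the cross-terms c_i = x_i·y_{i+1} − x_{i+1}·y_i:
  -120, -111, -99, 108  ⇒  2A = -222, A = -111.
Then Σ (y_i + y_{i+1})·c_i = -4959, so ȳ = -4959 / (6·(-111)) = 551/74.

551/74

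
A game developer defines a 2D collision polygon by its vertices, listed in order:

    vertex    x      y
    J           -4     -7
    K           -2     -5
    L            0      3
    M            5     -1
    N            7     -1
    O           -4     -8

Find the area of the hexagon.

Apply the shoelace (surveyor's) formula: 2A = Σ (x_i·y_{i+1} − x_{i+1}·y_i), indices taken mod 6.
J→K: (-4)(-5) − (-2)(-7) = 6
K→L: (-2)(3) − (0)(-5) = -6
L→M: (0)(-1) − (5)(3) = -15
M→N: (5)(-1) − (7)(-1) = 2
N→O: (7)(-8) − (-4)(-1) = -60
O→J: (-4)(-7) − (-4)(-8) = -4
Σ = -77
Area = |Σ|/2 = 38.5.

38.5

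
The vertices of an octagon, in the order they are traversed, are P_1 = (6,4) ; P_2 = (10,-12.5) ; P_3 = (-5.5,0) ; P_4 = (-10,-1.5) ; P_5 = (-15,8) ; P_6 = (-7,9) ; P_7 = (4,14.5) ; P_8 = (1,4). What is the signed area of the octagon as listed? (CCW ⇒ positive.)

-256.5

Cross-terms: -115, -68.75, 8.25, -102.5, -79, -137.5, 1.5, -20  ⇒  Σ = -513
Signed area = Σ/2 = -256.5 (negative ⇒ clockwise traversal).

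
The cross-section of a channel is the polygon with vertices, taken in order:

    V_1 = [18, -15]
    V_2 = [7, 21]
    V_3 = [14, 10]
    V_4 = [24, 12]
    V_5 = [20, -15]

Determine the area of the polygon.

221.5

Σ = (483) + (-224) + (-72) + (-600) + (-30) = -443
Area = |Σ|/2 = 221.5.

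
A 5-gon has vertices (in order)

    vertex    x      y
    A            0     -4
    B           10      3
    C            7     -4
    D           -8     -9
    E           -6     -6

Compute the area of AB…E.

Apply the shoelace formula: 2A = Σ (x_i·y_{i+1} − x_{i+1}·y_i), indices taken mod 5.
Σ = (40) + (-61) + (-95) + (-6) + (24) = -98
Area = |Σ|/2 = 49.

49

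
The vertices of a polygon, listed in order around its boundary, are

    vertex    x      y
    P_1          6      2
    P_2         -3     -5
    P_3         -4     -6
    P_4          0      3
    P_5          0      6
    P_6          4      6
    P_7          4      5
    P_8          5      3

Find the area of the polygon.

43.5

Σ = (-24) + (-2) + (-12) + (0) + (-24) + (-4) + (-13) + (-8) = -87
Area = |Σ|/2 = 43.5.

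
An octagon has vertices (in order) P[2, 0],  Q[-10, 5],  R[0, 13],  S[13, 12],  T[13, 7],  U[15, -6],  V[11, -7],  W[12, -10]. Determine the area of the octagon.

Cross-terms: 10, -130, -169, -65, -183, -39, -26, 20  ⇒  Σ = -582
Area = |Σ|/2 = 291.

291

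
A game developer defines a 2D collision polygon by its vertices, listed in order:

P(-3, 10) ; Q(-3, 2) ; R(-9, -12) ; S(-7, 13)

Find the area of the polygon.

77

Σ = (24) + (54) + (-201) + (-31) = -154
Area = |Σ|/2 = 77.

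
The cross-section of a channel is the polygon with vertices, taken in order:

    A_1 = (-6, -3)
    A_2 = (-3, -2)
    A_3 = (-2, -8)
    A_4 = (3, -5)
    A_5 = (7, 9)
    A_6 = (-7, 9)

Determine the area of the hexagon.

A_1→A_2: (-6)(-2) − (-3)(-3) = 3
A_2→A_3: (-3)(-8) − (-2)(-2) = 20
A_3→A_4: (-2)(-5) − (3)(-8) = 34
A_4→A_5: (3)(9) − (7)(-5) = 62
A_5→A_6: (7)(9) − (-7)(9) = 126
A_6→A_1: (-7)(-3) − (-6)(9) = 75
Σ = 320
Area = |Σ|/2 = 160.

160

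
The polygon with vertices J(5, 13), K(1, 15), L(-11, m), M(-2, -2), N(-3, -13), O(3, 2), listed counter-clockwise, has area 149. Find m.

-11

Write out the shoelace sum; only the two edges meeting at L involve m:
2·Area = [(1·m − (-11)·15) + ((-11)·(-2) − (-2)·m)] + 144
       = 3·m + 331 = 298
⇒ m = -11.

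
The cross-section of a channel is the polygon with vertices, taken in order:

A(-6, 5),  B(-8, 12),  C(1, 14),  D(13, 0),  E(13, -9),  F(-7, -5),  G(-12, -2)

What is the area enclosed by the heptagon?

Apply the shoelace formula: 2A = Σ (x_i·y_{i+1} − x_{i+1}·y_i), indices taken mod 7.
Cross-terms: -32, -124, -182, -117, -128, -46, -72  ⇒  Σ = -701
Area = |Σ|/2 = 350.5.

350.5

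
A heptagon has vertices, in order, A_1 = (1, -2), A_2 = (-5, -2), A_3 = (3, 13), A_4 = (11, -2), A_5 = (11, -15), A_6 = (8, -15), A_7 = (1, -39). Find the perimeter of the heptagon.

|A_1A_2| = √((-6)² + (0)²) = √36 = 6
|A_2A_3| = √((8)² + (15)²) = √289 = 17
|A_3A_4| = √((8)² + (-15)²) = √289 = 17
|A_4A_5| = √((0)² + (-13)²) = √169 = 13
|A_5A_6| = √((-3)² + (0)²) = √9 = 3
|A_6A_7| = √((-7)² + (-24)²) = √625 = 25
|A_7A_1| = √((0)² + (37)²) = √1369 = 37
Perimeter = 6 + 17 + 17 + 13 + 3 + 25 + 37 = 118.

118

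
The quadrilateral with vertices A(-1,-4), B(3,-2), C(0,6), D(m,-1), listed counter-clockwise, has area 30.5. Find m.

Write out the shoelace sum; only the two edges meeting at D involve m:
2·Area = [(0·(-1) − m·6) + (m·(-4) − (-1)·(-1))] + 32
       = -10·m + 31 = 61
⇒ m = -3.

-3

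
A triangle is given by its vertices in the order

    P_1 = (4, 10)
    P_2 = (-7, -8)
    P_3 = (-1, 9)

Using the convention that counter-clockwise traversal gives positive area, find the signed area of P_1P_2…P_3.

-39.5

Apply the shoelace (surveyor's) formula: 2A = Σ (x_i·y_{i+1} − x_{i+1}·y_i), indices taken mod 3.
Σ = (38) + (-71) + (-46) = -79
Signed area = Σ/2 = -39.5 (negative ⇒ clockwise traversal).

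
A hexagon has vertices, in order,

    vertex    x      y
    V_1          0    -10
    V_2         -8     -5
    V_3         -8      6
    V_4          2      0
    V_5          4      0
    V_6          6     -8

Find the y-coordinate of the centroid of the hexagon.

Apply the shoelace (surveyor's) formula. First the cross-terms c_i = x_i·y_{i+1} − x_{i+1}·y_i:
  -80, -88, -12, 0, -32, -60  ⇒  2A = -272, A = -136.
Then Σ (y_i + y_{i+1})·c_i = 2376, so ȳ = 2376 / (6·(-136)) = -99/34.

-99/34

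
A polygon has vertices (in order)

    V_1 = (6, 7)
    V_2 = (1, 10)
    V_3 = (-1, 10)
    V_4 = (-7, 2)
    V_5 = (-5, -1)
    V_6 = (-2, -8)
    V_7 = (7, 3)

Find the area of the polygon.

138.5

Apply the shoelace (surveyor's) formula: 2A = Σ (x_i·y_{i+1} − x_{i+1}·y_i), indices taken mod 7.
Cross-terms: 53, 20, 68, 17, 38, 50, 31  ⇒  Σ = 277
Area = |Σ|/2 = 138.5.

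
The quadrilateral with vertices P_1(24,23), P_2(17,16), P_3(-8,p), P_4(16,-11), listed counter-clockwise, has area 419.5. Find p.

-2

Write out the shoelace sum; only the two edges meeting at P_3 involve p:
2·Area = [(17·p − (-8)·16) + ((-8)·(-11) − 16·p)] + 625
       = 1·p + 841 = 839
⇒ p = -2.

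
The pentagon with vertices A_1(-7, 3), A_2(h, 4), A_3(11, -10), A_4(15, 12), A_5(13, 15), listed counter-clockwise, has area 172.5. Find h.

6

Write out the shoelace sum; only the two edges meeting at A_2 involve h:
2·Area = [((-7)·4 − h·3) + (h·(-10) − 11·4)] + 495
       = -13·h + 423 = 345
⇒ h = 6.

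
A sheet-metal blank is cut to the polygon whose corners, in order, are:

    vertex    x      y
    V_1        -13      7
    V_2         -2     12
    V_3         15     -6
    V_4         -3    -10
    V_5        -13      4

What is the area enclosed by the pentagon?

329.5

Apply the surveyor's formula: 2A = Σ (x_i·y_{i+1} − x_{i+1}·y_i), indices taken mod 5.
Σ = (-142) + (-168) + (-168) + (-142) + (-39) = -659
Area = |Σ|/2 = 329.5.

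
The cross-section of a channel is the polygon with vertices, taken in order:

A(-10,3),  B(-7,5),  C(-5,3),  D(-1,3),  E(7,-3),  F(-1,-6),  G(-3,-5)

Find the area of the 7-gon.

86

Apply the shoelace (surveyor's) formula: 2A = Σ (x_i·y_{i+1} − x_{i+1}·y_i), indices taken mod 7.
Σ = (-29) + (4) + (-12) + (-18) + (-45) + (-13) + (-59) = -172
Area = |Σ|/2 = 86.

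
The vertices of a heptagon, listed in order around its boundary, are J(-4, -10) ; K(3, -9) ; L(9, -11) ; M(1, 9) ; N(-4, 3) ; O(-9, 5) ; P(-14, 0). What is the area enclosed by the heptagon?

Apply Gauss's area formula: 2A = Σ (x_i·y_{i+1} − x_{i+1}·y_i), indices taken mod 7.
Σ = (66) + (48) + (92) + (39) + (7) + (70) + (140) = 462
Area = |Σ|/2 = 231.

231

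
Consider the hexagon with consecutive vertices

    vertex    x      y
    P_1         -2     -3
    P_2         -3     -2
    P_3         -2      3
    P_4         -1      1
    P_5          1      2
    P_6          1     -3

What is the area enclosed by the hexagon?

Apply the surveyor's formula: 2A = Σ (x_i·y_{i+1} − x_{i+1}·y_i), indices taken mod 6.
Σ = (-5) + (-13) + (1) + (-3) + (-5) + (-9) = -34
Area = |Σ|/2 = 17.

17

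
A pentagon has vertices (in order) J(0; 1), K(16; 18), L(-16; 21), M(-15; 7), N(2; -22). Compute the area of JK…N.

564.5

J→K: (0)(18) − (16)(1) = -16
K→L: (16)(21) − (-16)(18) = 624
L→M: (-16)(7) − (-15)(21) = 203
M→N: (-15)(-22) − (2)(7) = 316
N→J: (2)(1) − (0)(-22) = 2
Σ = 1129
Area = |Σ|/2 = 564.5.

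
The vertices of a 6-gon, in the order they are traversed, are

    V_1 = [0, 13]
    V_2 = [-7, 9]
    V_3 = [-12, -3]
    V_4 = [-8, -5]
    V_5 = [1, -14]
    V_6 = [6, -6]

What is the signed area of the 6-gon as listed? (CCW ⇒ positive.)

Apply Gauss's area formula: 2A = Σ (x_i·y_{i+1} − x_{i+1}·y_i), indices taken mod 6.
Cross-terms: 91, 129, 36, 117, 78, 78  ⇒  Σ = 529
Signed area = Σ/2 = 264.5 (positive ⇒ counter-clockwise traversal).

264.5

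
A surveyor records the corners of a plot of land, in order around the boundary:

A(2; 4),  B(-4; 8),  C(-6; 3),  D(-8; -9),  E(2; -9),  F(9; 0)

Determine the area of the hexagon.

176.5

Apply the surveyor's formula: 2A = Σ (x_i·y_{i+1} − x_{i+1}·y_i), indices taken mod 6.
Σ = (32) + (36) + (78) + (90) + (81) + (36) = 353
Area = |Σ|/2 = 176.5.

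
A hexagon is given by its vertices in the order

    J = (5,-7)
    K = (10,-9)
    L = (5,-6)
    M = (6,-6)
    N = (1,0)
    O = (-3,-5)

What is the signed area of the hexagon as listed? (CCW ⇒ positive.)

31.5

Apply the shoelace formula: 2A = Σ (x_i·y_{i+1} − x_{i+1}·y_i), indices taken mod 6.
Cross-terms: 25, -15, 6, 6, -5, 46  ⇒  Σ = 63
Signed area = Σ/2 = 31.5 (positive ⇒ counter-clockwise traversal).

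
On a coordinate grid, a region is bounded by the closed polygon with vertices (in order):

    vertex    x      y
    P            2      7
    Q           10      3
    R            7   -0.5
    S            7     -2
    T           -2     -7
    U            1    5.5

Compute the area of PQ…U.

Apply the surveyor's formula: 2A = Σ (x_i·y_{i+1} − x_{i+1}·y_i), indices taken mod 6.
P→Q: (2)(3) − (10)(7) = -64
Q→R: (10)(-0.5) − (7)(3) = -26
R→S: (7)(-2) − (7)(-0.5) = -10.5
S→T: (7)(-7) − (-2)(-2) = -53
T→U: (-2)(5.5) − (1)(-7) = -4
U→P: (1)(7) − (2)(5.5) = -4
Σ = -161.5
Area = |Σ|/2 = 80.75.

80.75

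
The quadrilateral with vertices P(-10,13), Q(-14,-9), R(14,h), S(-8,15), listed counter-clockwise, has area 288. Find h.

13

Write out the shoelace sum; only the two edges meeting at R involve h:
2·Area = [((-14)·h − 14·(-9)) + (14·15 − (-8)·h)] + 318
       = -6·h + 654 = 576
⇒ h = 13.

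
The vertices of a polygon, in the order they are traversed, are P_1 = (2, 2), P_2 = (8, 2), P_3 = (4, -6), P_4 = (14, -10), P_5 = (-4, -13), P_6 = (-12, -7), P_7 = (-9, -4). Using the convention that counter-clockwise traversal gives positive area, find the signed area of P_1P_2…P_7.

Apply the shoelace formula: 2A = Σ (x_i·y_{i+1} − x_{i+1}·y_i), indices taken mod 7.
Σ = (-12) + (-56) + (44) + (-222) + (-128) + (-15) + (-10) = -399
Signed area = Σ/2 = -199.5 (negative ⇒ clockwise traversal).

-199.5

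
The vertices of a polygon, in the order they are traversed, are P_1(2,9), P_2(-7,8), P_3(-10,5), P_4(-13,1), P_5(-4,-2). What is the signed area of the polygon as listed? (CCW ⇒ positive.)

Apply the shoelace (surveyor's) formula: 2A = Σ (x_i·y_{i+1} − x_{i+1}·y_i), indices taken mod 5.
Σ = (79) + (45) + (55) + (30) + (-32) = 177
Signed area = Σ/2 = 88.5 (positive ⇒ counter-clockwise traversal).

88.5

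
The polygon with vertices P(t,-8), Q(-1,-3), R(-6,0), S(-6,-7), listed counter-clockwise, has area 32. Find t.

0

Write out the shoelace sum; only the two edges meeting at P involve t:
2·Area = [((-6)·(-8) − t·(-7)) + (t·(-3) − (-1)·(-8))] + 24
       = 4·t + 64 = 64
⇒ t = 0.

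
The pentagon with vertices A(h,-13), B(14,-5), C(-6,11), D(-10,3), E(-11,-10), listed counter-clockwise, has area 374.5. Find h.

The doubled signed area Σ (x_i y_{i+1} − x_{i+1} y_i) is linear in h.
With h=0 it equals 674; the coefficient of h is 5 (from the two edges through A).
So 5·h + 674 = 2·374.5 = 749 ⇒ h = 15.

15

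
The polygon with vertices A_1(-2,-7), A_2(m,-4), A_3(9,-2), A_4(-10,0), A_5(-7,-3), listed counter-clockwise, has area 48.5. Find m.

The doubled signed area Σ (x_i y_{i+1} − x_{i+1} y_i) is linear in m.
With m=0 it equals 97; the coefficient of m is 5 (from the two edges through A_2).
So 5·m + 97 = 2·48.5 = 97 ⇒ m = 0.

0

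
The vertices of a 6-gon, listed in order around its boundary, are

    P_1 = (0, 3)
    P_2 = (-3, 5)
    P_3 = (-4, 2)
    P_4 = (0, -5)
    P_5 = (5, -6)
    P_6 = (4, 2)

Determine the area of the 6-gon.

57

Apply the shoelace formula: 2A = Σ (x_i·y_{i+1} − x_{i+1}·y_i), indices taken mod 6.
Σ = (9) + (14) + (20) + (25) + (34) + (12) = 114
Area = |Σ|/2 = 57.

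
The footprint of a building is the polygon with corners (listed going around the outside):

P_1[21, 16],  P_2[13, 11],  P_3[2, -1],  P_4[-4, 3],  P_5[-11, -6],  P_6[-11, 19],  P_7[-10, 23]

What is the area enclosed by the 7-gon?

467

Apply the surveyor's formula: 2A = Σ (x_i·y_{i+1} − x_{i+1}·y_i), indices taken mod 7.
Σ = (23) + (-35) + (2) + (57) + (-275) + (-63) + (-643) = -934
Area = |Σ|/2 = 467.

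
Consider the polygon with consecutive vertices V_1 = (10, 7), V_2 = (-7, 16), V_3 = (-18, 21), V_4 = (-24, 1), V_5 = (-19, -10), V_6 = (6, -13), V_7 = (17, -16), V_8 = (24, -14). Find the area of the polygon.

990.5

Apply the surveyor's formula: 2A = Σ (x_i·y_{i+1} − x_{i+1}·y_i), indices taken mod 8.
Σ = (209) + (141) + (486) + (259) + (307) + (125) + (146) + (308) = 1981
Area = |Σ|/2 = 990.5.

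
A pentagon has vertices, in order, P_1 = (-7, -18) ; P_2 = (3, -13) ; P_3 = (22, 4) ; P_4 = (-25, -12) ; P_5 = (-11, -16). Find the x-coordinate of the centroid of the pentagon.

-426/211

Apply the shoelace formula. First the cross-terms c_i = x_i·y_{i+1} − x_{i+1}·y_i:
  145, 298, -164, 268, 86  ⇒  2A = 633, A = 316.5.
Then Σ (x_i + x_{i+1})·c_i = -3834, so x̄ = -3834 / (6·316.5) = -426/211.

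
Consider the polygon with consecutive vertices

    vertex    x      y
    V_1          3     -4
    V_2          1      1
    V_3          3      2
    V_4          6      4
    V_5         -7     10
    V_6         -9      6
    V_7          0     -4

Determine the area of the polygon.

Apply the shoelace (surveyor's) formula: 2A = Σ (x_i·y_{i+1} − x_{i+1}·y_i), indices taken mod 7.
Σ = (7) + (-1) + (0) + (88) + (48) + (36) + (12) = 190
Area = |Σ|/2 = 95.

95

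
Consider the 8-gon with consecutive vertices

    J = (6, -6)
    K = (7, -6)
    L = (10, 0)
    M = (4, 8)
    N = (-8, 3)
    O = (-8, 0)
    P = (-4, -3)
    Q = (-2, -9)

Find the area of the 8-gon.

183

Apply the surveyor's formula: 2A = Σ (x_i·y_{i+1} − x_{i+1}·y_i), indices taken mod 8.
Σ = (6) + (60) + (80) + (76) + (24) + (24) + (30) + (66) = 366
Area = |Σ|/2 = 183.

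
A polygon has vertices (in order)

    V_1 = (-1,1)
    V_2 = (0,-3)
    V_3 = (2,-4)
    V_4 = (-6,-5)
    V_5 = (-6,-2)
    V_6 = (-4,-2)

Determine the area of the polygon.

22.5

Apply the shoelace formula: 2A = Σ (x_i·y_{i+1} − x_{i+1}·y_i), indices taken mod 6.
V_1→V_2: (-1)(-3) − (0)(1) = 3
V_2→V_3: (0)(-4) − (2)(-3) = 6
V_3→V_4: (2)(-5) − (-6)(-4) = -34
V_4→V_5: (-6)(-2) − (-6)(-5) = -18
V_5→V_6: (-6)(-2) − (-4)(-2) = 4
V_6→V_1: (-4)(1) − (-1)(-2) = -6
Σ = -45
Area = |Σ|/2 = 22.5.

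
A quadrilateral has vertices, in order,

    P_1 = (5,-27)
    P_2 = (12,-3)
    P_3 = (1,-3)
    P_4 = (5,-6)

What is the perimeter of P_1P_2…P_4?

62

|P_1P_2| = √((7)² + (24)²) = √625 = 25
|P_2P_3| = √((-11)² + (0)²) = √121 = 11
|P_3P_4| = √((4)² + (-3)²) = √25 = 5
|P_4P_1| = √((0)² + (-21)²) = √441 = 21
Perimeter = 25 + 11 + 5 + 21 = 62.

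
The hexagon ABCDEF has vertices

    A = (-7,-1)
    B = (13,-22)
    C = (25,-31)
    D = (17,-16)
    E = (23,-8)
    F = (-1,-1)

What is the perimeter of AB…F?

|AB| = √((20)² + (-21)²) = √841 = 29
|BC| = √((12)² + (-9)²) = √225 = 15
|CD| = √((-8)² + (15)²) = √289 = 17
|DE| = √((6)² + (8)²) = √100 = 10
|EF| = √((-24)² + (7)²) = √625 = 25
|FA| = √((-6)² + (0)²) = √36 = 6
Perimeter = 29 + 15 + 17 + 10 + 25 + 6 = 102.

102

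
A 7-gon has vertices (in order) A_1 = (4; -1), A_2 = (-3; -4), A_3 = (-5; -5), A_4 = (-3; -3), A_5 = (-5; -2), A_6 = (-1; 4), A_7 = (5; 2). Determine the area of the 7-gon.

Apply the surveyor's formula: 2A = Σ (x_i·y_{i+1} − x_{i+1}·y_i), indices taken mod 7.
Σ = (-19) + (-5) + (0) + (-9) + (-22) + (-22) + (-13) = -90
Area = |Σ|/2 = 45.

45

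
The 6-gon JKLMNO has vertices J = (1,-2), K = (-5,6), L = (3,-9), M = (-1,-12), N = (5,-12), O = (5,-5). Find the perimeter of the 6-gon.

|JK| = √((-6)² + (8)²) = √100 = 10
|KL| = √((8)² + (-15)²) = √289 = 17
|LM| = √((-4)² + (-3)²) = √25 = 5
|MN| = √((6)² + (0)²) = √36 = 6
|NO| = √((0)² + (7)²) = √49 = 7
|OJ| = √((-4)² + (3)²) = √25 = 5
Perimeter = 10 + 17 + 5 + 6 + 7 + 5 = 50.

50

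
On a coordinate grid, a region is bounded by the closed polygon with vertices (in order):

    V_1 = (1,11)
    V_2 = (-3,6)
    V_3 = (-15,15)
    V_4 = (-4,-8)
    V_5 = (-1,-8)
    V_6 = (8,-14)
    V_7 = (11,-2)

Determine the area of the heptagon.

313.5

Apply the surveyor's formula: 2A = Σ (x_i·y_{i+1} − x_{i+1}·y_i), indices taken mod 7.
V_1→V_2: (1)(6) − (-3)(11) = 39
V_2→V_3: (-3)(15) − (-15)(6) = 45
V_3→V_4: (-15)(-8) − (-4)(15) = 180
V_4→V_5: (-4)(-8) − (-1)(-8) = 24
V_5→V_6: (-1)(-14) − (8)(-8) = 78
V_6→V_7: (8)(-2) − (11)(-14) = 138
V_7→V_1: (11)(11) − (1)(-2) = 123
Σ = 627
Area = |Σ|/2 = 313.5.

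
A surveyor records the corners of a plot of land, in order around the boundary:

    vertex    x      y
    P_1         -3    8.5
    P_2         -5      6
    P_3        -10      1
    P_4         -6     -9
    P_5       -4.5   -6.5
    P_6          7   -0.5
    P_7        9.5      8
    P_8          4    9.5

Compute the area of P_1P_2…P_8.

201.625

Apply Gauss's area formula: 2A = Σ (x_i·y_{i+1} − x_{i+1}·y_i), indices taken mod 8.
Σ = (24.5) + (55) + (96) + (-1.5) + (47.75) + (60.75) + (58.25) + (62.5) = 403.25
Area = |Σ|/2 = 201.625.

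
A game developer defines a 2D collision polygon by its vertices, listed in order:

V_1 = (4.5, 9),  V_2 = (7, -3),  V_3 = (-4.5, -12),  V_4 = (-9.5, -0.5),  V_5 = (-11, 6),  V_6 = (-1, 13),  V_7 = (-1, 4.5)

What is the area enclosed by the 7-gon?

Apply the surveyor's formula: 2A = Σ (x_i·y_{i+1} − x_{i+1}·y_i), indices taken mod 7.
Cross-terms: -76.5, -97.5, -111.75, -62.5, -137, 8.5, -29.25  ⇒  Σ = -506
Area = |Σ|/2 = 253.

253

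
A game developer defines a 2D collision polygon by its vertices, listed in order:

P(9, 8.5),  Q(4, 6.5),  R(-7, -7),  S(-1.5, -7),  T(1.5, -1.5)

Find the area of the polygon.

Cross-terms: 24.5, 17.5, 38.5, 12.75, 26.25  ⇒  Σ = 119.5
Area = |Σ|/2 = 59.75.

59.75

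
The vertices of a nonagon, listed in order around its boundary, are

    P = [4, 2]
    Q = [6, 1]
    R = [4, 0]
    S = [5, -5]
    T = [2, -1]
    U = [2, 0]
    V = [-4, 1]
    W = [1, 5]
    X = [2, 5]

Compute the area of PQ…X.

Apply Gauss's area formula: 2A = Σ (x_i·y_{i+1} − x_{i+1}·y_i), indices taken mod 9.
Cross-terms: -8, -4, -20, 5, 2, 2, -21, -5, -16  ⇒  Σ = -65
Area = |Σ|/2 = 32.5.

32.5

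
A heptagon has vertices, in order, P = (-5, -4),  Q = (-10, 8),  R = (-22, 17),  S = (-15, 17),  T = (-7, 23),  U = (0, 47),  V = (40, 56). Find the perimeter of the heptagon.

|PQ| = √((-5)² + (12)²) = √169 = 13
|QR| = √((-12)² + (9)²) = √225 = 15
|RS| = √((7)² + (0)²) = √49 = 7
|ST| = √((8)² + (6)²) = √100 = 10
|TU| = √((7)² + (24)²) = √625 = 25
|UV| = √((40)² + (9)²) = √1681 = 41
|VP| = √((-45)² + (-60)²) = √5625 = 75
Perimeter = 13 + 15 + 7 + 10 + 25 + 41 + 75 = 186.

186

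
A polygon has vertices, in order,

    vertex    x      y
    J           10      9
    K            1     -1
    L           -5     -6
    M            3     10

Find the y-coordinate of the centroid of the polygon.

106/27

Apply the shoelace formula. First the cross-terms c_i = x_i·y_{i+1} − x_{i+1}·y_i:
  -19, -11, -32, -73  ⇒  2A = -135, A = -67.5.
Then Σ (y_i + y_{i+1})·c_i = -1590, so ȳ = -1590 / (6·(-67.5)) = 106/27.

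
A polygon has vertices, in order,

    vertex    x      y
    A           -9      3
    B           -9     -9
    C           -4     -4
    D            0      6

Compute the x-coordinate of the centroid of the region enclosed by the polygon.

Apply the shoelace formula. First the cross-terms c_i = x_i·y_{i+1} − x_{i+1}·y_i:
  108, 0, -24, 54  ⇒  2A = 138, A = 69.
Then Σ (x_i + x_{i+1})·c_i = -2334, so x̄ = -2334 / (6·69) = -389/69.

-389/69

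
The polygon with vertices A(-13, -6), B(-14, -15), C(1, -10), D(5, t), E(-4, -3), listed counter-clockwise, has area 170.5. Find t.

The doubled signed area Σ (x_i y_{i+1} − x_{i+1} y_i) is linear in t.
With t=0 it equals 286; the coefficient of t is 5 (from the two edges through D).
So 5·t + 286 = 2·170.5 = 341 ⇒ t = 11.

11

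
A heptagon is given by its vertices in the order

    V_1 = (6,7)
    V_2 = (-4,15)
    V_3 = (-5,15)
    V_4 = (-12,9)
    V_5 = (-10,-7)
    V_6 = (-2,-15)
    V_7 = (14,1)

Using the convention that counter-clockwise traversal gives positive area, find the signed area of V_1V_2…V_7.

439

Cross-terms: 118, 15, 135, 174, 136, 208, 92  ⇒  Σ = 878
Signed area = Σ/2 = 439 (positive ⇒ counter-clockwise traversal).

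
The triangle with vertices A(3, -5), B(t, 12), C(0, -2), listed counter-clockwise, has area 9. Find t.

-8

The doubled signed area Σ (x_i y_{i+1} − x_{i+1} y_i) is linear in t.
With t=0 it equals 42; the coefficient of t is 3 (from the two edges through B).
So 3·t + 42 = 2·9 = 18 ⇒ t = -8.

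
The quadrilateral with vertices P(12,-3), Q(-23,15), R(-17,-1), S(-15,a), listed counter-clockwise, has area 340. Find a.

Write out the shoelace sum; only the two edges meeting at S involve a:
2·Area = [((-17)·a − (-15)·(-1)) + ((-15)·(-3) − 12·a)] + 389
       = -29·a + 419 = 680
⇒ a = -9.

-9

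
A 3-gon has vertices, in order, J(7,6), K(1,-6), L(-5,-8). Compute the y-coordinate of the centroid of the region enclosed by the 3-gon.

-8/3

Apply the shoelace (surveyor's) formula. First the cross-terms c_i = x_i·y_{i+1} − x_{i+1}·y_i:
  -48, -38, 26  ⇒  2A = -60, A = -30.
Then Σ (y_i + y_{i+1})·c_i = 480, so ȳ = 480 / (6·(-30)) = -8/3.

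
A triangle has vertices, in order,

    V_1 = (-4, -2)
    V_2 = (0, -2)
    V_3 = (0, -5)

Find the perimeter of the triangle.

12

|V_1V_2| = √((4)² + (0)²) = √16 = 4
|V_2V_3| = √((0)² + (-3)²) = √9 = 3
|V_3V_1| = √((-4)² + (3)²) = √25 = 5
Perimeter = 4 + 3 + 5 = 12.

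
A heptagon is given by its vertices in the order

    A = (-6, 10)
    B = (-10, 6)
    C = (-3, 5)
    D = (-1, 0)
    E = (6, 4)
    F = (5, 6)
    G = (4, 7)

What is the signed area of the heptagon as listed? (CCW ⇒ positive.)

Apply Gauss's area formula: 2A = Σ (x_i·y_{i+1} − x_{i+1}·y_i), indices taken mod 7.
Cross-terms: 64, -32, 5, -4, 16, 11, 82  ⇒  Σ = 142
Signed area = Σ/2 = 71 (positive ⇒ counter-clockwise traversal).

71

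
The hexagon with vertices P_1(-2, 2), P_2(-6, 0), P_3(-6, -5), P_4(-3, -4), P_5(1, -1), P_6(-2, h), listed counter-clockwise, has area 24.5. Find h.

-1

Write out the shoelace sum; only the two edges meeting at P_6 involve h:
2·Area = [(1·h − (-2)·(-1)) + ((-2)·2 − (-2)·h)] + 58
       = 3·h + 52 = 49
⇒ h = -1.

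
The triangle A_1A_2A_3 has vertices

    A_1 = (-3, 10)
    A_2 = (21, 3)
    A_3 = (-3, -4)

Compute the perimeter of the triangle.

64

|A_1A_2| = √((24)² + (-7)²) = √625 = 25
|A_2A_3| = √((-24)² + (-7)²) = √625 = 25
|A_3A_1| = √((0)² + (14)²) = √196 = 14
Perimeter = 25 + 25 + 14 = 64.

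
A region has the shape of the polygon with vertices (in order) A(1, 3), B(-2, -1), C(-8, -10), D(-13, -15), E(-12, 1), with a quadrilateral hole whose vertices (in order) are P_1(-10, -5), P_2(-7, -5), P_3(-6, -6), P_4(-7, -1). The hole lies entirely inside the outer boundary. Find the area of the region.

Outer boundary:
A→B: (1)(-1) − (-2)(3) = 5
B→C: (-2)(-10) − (-8)(-1) = 12
C→D: (-8)(-15) − (-13)(-10) = -10
D→E: (-13)(1) − (-12)(-15) = -193
E→A: (-12)(3) − (1)(1) = -37
Σ = -223
Area = |Σ|/2 = 111.5.
Hole:
Apply the shoelace (surveyor's) formula: 2A = Σ (x_i·y_{i+1} − x_{i+1}·y_i), indices taken mod 4.
Σ = (15) + (12) + (-36) + (25) = 16
Area = |Σ|/2 = 8.
Net area = 111.5 − 8 = 103.5.

103.5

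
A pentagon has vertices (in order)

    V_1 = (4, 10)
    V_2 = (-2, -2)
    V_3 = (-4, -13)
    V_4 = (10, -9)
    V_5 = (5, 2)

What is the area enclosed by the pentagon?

151.5

Apply Gauss's area formula: 2A = Σ (x_i·y_{i+1} − x_{i+1}·y_i), indices taken mod 5.
Cross-terms: 12, 18, 166, 65, 42  ⇒  Σ = 303
Area = |Σ|/2 = 151.5.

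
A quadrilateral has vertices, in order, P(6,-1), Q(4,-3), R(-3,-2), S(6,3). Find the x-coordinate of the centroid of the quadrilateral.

109/39

Apply the shoelace (surveyor's) formula. First the cross-terms c_i = x_i·y_{i+1} − x_{i+1}·y_i:
  -14, -17, 3, -24  ⇒  2A = -52, A = -26.
Then Σ (x_i + x_{i+1})·c_i = -436, so x̄ = -436 / (6·(-26)) = 109/39.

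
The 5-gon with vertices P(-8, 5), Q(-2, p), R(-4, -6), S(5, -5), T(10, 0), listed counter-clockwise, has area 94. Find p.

Write out the shoelace sum; only the two edges meeting at Q involve p:
2·Area = [((-8)·p − (-2)·5) + ((-2)·(-6) − (-4)·p)] + 150
       = -4·p + 172 = 188
⇒ p = -4.

-4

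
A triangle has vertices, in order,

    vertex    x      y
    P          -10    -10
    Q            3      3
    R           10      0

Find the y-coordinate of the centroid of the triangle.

Apply the shoelace formula. First the cross-terms c_i = x_i·y_{i+1} − x_{i+1}·y_i:
  0, -30, -100  ⇒  2A = -130, A = -65.
Then Σ (y_i + y_{i+1})·c_i = 910, so ȳ = 910 / (6·(-65)) = -7/3.

-7/3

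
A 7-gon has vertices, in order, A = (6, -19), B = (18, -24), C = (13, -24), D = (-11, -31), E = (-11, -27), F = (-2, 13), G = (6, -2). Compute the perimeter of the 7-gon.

|AB| = √((12)² + (-5)²) = √169 = 13
|BC| = √((-5)² + (0)²) = √25 = 5
|CD| = √((-24)² + (-7)²) = √625 = 25
|DE| = √((0)² + (4)²) = √16 = 4
|EF| = √((9)² + (40)²) = √1681 = 41
|FG| = √((8)² + (-15)²) = √289 = 17
|GA| = √((0)² + (-17)²) = √289 = 17
Perimeter = 13 + 5 + 25 + 4 + 41 + 17 + 17 = 122.

122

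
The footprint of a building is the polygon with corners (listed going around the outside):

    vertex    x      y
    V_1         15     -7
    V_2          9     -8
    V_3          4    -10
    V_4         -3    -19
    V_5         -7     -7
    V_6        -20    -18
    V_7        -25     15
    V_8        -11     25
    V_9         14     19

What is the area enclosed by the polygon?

1249.5

Apply Gauss's area formula: 2A = Σ (x_i·y_{i+1} − x_{i+1}·y_i), indices taken mod 9.
Σ = (-57) + (-58) + (-106) + (-112) + (-14) + (-750) + (-460) + (-559) + (-383) = -2499
Area = |Σ|/2 = 1249.5.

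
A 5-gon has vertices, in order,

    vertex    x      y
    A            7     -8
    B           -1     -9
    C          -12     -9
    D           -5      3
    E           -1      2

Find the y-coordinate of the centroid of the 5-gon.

Apply the surveyor's formula. First the cross-terms c_i = x_i·y_{i+1} − x_{i+1}·y_i:
  -71, -99, -81, -7, -6  ⇒  2A = -264, A = -132.
Then Σ (y_i + y_{i+1})·c_i = 3476, so ȳ = 3476 / (6·(-132)) = -79/18.

-79/18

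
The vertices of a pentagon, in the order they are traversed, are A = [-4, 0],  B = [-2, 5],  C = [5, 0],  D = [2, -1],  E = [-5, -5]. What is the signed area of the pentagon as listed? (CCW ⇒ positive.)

Apply the surveyor's formula: 2A = Σ (x_i·y_{i+1} − x_{i+1}·y_i), indices taken mod 5.
Σ = (-20) + (-25) + (-5) + (-15) + (-20) = -85
Signed area = Σ/2 = -42.5 (negative ⇒ clockwise traversal).

-42.5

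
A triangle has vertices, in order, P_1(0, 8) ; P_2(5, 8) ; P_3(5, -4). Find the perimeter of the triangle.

|P_1P_2| = √((5)² + (0)²) = √25 = 5
|P_2P_3| = √((0)² + (-12)²) = √144 = 12
|P_3P_1| = √((-5)² + (12)²) = √169 = 13
Perimeter = 5 + 12 + 13 = 30.

30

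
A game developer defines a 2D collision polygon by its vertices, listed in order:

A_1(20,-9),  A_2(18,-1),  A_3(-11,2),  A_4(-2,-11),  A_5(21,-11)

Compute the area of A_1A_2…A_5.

Apply the surveyor's formula: 2A = Σ (x_i·y_{i+1} − x_{i+1}·y_i), indices taken mod 5.
Cross-terms: 142, 25, 125, 253, 31  ⇒  Σ = 576
Area = |Σ|/2 = 288.

288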